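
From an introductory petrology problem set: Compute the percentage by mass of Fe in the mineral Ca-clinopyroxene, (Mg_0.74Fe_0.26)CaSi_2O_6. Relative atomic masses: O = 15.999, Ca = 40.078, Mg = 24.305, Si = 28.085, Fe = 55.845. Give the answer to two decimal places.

6.46 mass %

M((Mg_0.74Fe_0.26)CaSi_2O_6) = 224.747 g/mol.
Fe contributes 0.26 × 55.845 = 14.520 g per mole.
14.520/224.747 = 0.0646 → 6.46%.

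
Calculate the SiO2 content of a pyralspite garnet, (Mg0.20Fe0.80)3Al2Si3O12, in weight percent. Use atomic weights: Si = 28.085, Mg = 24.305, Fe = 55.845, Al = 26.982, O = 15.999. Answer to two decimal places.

Molar mass of (Mg0.20Fe0.80)3Al2Si3O12 = 0.60×24.305 + 2.40×55.845 + 2×26.982 + 3×28.085 + 12×15.999 = 478.818 g/mol.
Each formula unit contains 3 Si, equivalent to 3/1 = 3.0000 mol SiO2.
M(SiO2) = 1×28.085 + 2×15.999 = 60.083 g/mol.
Mass of SiO2 per formula unit = 3.0000 × 60.083 = 180.249 g.
SiO2 wt% = 180.249 / 478.818 × 100 = 37.64%.

37.64 wt%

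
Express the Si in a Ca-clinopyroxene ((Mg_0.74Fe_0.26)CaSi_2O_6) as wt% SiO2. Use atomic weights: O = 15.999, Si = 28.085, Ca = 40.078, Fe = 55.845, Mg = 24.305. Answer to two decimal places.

Formula mass = 224.747 g/mol.
2 Si → 2.0000 mol SiO2 per formula unit; M(SiO2) = 60.083, so SiO2 mass = 120.166 g.
120.166/224.747 × 100 = 53.47 wt%.

53.47 wt%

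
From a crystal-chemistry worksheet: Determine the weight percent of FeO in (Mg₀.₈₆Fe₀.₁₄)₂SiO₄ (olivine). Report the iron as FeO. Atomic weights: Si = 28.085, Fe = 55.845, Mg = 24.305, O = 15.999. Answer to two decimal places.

Formula mass = 149.522 g/mol.
0.28 Fe → 0.2800 mol FeO per formula unit; M(FeO) = 71.844, so FeO mass = 20.116 g.
20.116/149.522 × 100 = 13.45 wt%.

13.45 wt%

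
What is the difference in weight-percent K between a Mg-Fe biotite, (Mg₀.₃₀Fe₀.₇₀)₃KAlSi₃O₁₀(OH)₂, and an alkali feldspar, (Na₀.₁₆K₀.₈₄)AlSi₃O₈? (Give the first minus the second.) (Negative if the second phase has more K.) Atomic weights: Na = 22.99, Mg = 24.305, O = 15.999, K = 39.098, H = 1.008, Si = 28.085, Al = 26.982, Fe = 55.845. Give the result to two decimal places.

K in (Mg₀.₃₀Fe₀.₇₀)₃KAlSi₃O₁₀(OH)₂: molar mass 483.488 g/mol; 1×39.098 = 39.098 g → 8.09 wt%.
K in (Na₀.₁₆K₀.₈₄)AlSi₃O₈: molar mass 275.750 g/mol; 0.84×39.098 = 32.842 g → 11.91 wt%.
Difference = 8.09 − 11.91 = -3.82 percentage points.

-3.82 percentage points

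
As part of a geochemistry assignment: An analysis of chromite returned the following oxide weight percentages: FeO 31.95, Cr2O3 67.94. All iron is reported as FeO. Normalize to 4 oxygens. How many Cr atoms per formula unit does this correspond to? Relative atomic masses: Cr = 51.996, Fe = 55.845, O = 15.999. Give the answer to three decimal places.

2.003 Cr apfu

31.95 wt% FeO ÷ 71.844 g/mol = 0.44471 mol, giving 0.44471 Fe and 0.44471 O.
67.94 wt% Cr2O3 ÷ 151.989 g/mol = 0.44701 mol, giving 0.89402 Cr and 1.34103 O.
Oxygen sums to 1.78574; scaling by 4/1.78574 = 2.23997 puts the formula on 4 O.
Cr: 0.89402 × 2.23997 = 2.003 atoms per formula unit.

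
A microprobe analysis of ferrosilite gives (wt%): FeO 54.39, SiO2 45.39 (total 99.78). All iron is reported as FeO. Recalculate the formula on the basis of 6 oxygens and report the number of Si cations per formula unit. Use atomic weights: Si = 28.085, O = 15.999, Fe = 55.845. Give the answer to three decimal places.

1.999 Si apfu

FeO: 54.39/71.844 = 0.75706 mol → 0.75706 mol Fe, 0.75706 mol O.
SiO2: 45.39/60.083 = 0.75545 mol → 0.75545 mol Si, 1.51090 mol O.
Total oxygen = 2.26796 mol. Normalization factor = 6/2.26796 = 2.64555.
Si per 6 O = 0.75545 × 2.64555 = 1.999.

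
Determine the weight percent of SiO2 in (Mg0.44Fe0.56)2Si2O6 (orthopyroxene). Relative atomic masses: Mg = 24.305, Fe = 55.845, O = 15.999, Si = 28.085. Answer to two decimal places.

50.90 wt%

M((Mg0.44Fe0.56)2Si2O6) = 236.099 g/mol; M(SiO2) = 60.083 g/mol.
Moles SiO2 per formula unit = 2 Si ÷ 1 = 2.0000.
SiO2 fraction = (2.0000 × 60.083) / 236.099 = 120.166/236.099 = 0.5090.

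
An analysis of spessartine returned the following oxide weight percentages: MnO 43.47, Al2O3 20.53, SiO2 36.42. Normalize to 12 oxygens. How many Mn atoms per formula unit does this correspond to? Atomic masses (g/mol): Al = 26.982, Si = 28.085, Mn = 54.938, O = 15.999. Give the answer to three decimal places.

43.47 wt% MnO ÷ 70.937 g/mol = 0.61280 mol, giving 0.61280 Mn and 0.61280 O.
20.53 wt% Al2O3 ÷ 101.961 g/mol = 0.20135 mol, giving 0.40270 Al and 0.60405 O.
36.42 wt% SiO2 ÷ 60.083 g/mol = 0.60616 mol, giving 0.60616 Si and 1.21232 O.
Oxygen sums to 2.42917; scaling by 12/2.42917 = 4.93996 puts the formula on 12 O.
Mn: 0.61280 × 4.93996 = 3.027 atoms per formula unit.

3.027 Mn apfu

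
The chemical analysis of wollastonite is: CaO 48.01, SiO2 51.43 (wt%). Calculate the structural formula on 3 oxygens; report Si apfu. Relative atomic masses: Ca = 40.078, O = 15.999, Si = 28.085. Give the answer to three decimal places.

CaO: 48.01/56.077 = 0.85614 mol → 0.85614 mol Ca, 0.85614 mol O.
SiO2: 51.43/60.083 = 0.85598 mol → 0.85598 mol Si, 1.71196 mol O.
Total oxygen = 2.56810 mol. Normalization factor = 3/2.56810 = 1.16818.
Si per 3 O = 0.85598 × 1.16818 = 1.000.

1.000 Si apfu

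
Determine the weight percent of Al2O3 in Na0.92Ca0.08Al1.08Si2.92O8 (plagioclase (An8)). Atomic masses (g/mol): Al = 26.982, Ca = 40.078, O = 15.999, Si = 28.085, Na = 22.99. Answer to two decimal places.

20.90 wt%

Molar mass of Na0.92Ca0.08Al1.08Si2.92O8 = 0.92·22.99 + 0.08·40.078 + 1.08·26.982 + 2.92·28.085 + 8·15.999 = 263.498 g/mol.
Each formula unit contains 1.08 Al, equivalent to 1.08/2 = 0.5400 mol Al2O3.
M(Al2O3) = 2×26.982 + 3×15.999 = 101.961 g/mol.
Mass of Al2O3 per formula unit = 0.5400 × 101.961 = 55.059 g.
Al2O3 wt% = 55.059 / 263.498 × 100 = 20.90%.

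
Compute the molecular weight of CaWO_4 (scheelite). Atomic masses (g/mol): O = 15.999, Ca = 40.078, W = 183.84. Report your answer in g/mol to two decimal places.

287.91 g/mol

The formula mass is the sum 1·40.078 + 1·183.84 + 4·15.999.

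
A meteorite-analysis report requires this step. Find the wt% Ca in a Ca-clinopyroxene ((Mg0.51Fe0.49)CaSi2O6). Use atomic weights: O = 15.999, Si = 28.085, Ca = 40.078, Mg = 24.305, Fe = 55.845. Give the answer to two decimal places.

Formula mass = 0.51×24.305 + 0.49×55.845 + 1×40.078 + 2×28.085 + 6×15.999 = 232.002 g/mol, of which 40.078 g is Ca.
So Ca makes up 40.078/232.002 = 0.1727 of the mass, i.e. 17.27%.

17.27 weight percent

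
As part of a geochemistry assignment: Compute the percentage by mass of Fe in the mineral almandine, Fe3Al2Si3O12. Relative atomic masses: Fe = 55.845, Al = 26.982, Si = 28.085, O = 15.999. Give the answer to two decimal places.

Molar mass of Fe3Al2Si3O12: 3*55.845 + 2*26.982 + 3*28.085 + 12*15.999 = 497.742 g/mol.
Mass of Fe per formula unit: 3 × 55.845 = 167.535 g.
Weight fraction Fe = 167.535 / 497.742 = 0.3366.

33.66 weight percent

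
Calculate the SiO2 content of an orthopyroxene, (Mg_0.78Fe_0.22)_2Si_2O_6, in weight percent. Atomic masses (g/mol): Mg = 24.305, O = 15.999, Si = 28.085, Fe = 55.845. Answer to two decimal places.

55.98 wt%

Formula mass = 214.652 g/mol.
2 Si → 2.0000 mol SiO2 per formula unit; M(SiO2) = 60.083, so SiO2 mass = 120.166 g.
120.166/214.652 × 100 = 55.98 wt%.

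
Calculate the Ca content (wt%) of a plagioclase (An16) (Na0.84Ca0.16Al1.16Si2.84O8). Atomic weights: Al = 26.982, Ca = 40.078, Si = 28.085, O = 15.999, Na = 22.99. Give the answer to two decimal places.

M(Na0.84Ca0.16Al1.16Si2.84O8) = 264.777 g/mol.
Ca contributes 0.16 × 40.078 = 6.412 g per mole.
6.412/264.777 = 0.0242 → 2.42%.

2.42 wt%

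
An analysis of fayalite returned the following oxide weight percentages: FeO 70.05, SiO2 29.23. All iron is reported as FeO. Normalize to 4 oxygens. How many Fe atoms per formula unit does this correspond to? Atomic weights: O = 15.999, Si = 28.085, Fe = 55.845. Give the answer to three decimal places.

70.05 wt% FeO ÷ 71.844 g/mol = 0.97503 mol, giving 0.97503 Fe and 0.97503 O.
29.23 wt% SiO2 ÷ 60.083 g/mol = 0.48649 mol, giving 0.48649 Si and 0.97298 O.
Oxygen sums to 1.94801; scaling by 4/1.94801 = 2.05338 puts the formula on 4 O.
Fe: 0.97503 × 2.05338 = 2.002 atoms per formula unit.

2.002 Fe apfu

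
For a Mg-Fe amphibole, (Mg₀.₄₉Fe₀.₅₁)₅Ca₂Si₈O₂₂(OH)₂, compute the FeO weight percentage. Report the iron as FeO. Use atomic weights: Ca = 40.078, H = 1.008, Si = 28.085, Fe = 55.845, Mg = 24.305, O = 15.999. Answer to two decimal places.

20.52 wt%

Formula mass = 892.780 g/mol.
2.55 Fe → 2.5500 mol FeO per formula unit; M(FeO) = 71.844, so FeO mass = 183.202 g.
183.202/892.780 × 100 = 20.52 wt%.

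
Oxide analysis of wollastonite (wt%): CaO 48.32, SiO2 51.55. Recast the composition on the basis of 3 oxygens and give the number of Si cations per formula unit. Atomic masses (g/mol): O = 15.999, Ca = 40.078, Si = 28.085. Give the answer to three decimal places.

CaO: 48.32/56.077 = 0.86167 mol → 0.86167 mol Ca, 0.86167 mol O.
SiO2: 51.55/60.083 = 0.85798 mol → 0.85798 mol Si, 1.71596 mol O.
Total oxygen = 2.57763 mol. Normalization factor = 3/2.57763 = 1.16386.
Si per 3 O = 0.85798 × 1.16386 = 0.999.

0.999 Si apfu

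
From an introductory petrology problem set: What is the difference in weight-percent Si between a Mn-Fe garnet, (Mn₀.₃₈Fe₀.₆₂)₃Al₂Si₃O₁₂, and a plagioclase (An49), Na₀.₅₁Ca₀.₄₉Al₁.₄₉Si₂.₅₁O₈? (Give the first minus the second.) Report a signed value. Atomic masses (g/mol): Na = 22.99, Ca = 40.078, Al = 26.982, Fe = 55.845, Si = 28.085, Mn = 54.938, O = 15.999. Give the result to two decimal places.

-9.14 percentage points

Si in (Mn₀.₃₈Fe₀.₆₂)₃Al₂Si₃O₁₂: molar mass 496.708 g/mol; 3×28.085 = 84.255 g → 16.96 wt%.
Si in Na₀.₅₁Ca₀.₄₉Al₁.₄₉Si₂.₅₁O₈: molar mass 270.052 g/mol; 2.51×28.085 = 70.493 g → 26.10 wt%.
Difference = 16.96 − 26.10 = -9.14 percentage points.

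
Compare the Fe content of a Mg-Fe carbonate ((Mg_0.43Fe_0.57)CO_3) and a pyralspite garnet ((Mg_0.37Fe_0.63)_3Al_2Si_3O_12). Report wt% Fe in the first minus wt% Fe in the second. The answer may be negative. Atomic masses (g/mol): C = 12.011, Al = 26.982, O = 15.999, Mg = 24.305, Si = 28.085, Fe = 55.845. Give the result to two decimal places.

8.31 percentage points

M((Mg_0.43Fe_0.57)CO_3) = 102.291 g/mol, so wt% Fe = 31.832/102.291 × 100 = 31.12%.
M((Mg_0.37Fe_0.63)_3Al_2Si_3O_12) = 462.733 g/mol, so wt% Fe = 105.547/462.733 × 100 = 22.81%.
31.12 − 22.81 = 8.31 pp.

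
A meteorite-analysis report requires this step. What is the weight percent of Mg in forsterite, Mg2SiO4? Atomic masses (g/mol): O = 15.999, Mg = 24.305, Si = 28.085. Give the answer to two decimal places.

Formula mass = 2·24.305 + 1·28.085 + 4·15.999 = 140.691 g/mol, of which 48.610 g is Mg.
So Mg makes up 48.610/140.691 = 0.3455 of the mass, i.e. 34.55%.

34.55 mass %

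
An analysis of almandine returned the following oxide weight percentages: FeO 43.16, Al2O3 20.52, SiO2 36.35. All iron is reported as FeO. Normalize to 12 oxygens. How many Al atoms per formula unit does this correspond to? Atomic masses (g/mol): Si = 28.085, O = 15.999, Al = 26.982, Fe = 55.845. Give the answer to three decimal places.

2.000 Al apfu

FeO: 43.16/71.844 = 0.60075 mol → 0.60075 mol Fe, 0.60075 mol O.
Al2O3: 20.52/101.961 = 0.20125 mol → 0.40250 mol Al, 0.60375 mol O.
SiO2: 36.35/60.083 = 0.60500 mol → 0.60500 mol Si, 1.21000 mol O.
Total oxygen = 2.41450 mol. Normalization factor = 12/2.41450 = 4.96997.
Al per 12 O = 0.40250 × 4.96997 = 2.000.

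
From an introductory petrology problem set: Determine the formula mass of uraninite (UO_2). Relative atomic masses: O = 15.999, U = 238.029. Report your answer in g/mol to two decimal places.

The formula mass is the sum 1·238.029 + 2·15.999.

270.03 g/mol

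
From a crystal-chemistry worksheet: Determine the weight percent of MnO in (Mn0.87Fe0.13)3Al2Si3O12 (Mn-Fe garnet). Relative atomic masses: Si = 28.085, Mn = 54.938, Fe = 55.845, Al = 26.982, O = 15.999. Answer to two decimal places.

Formula mass = 495.375 g/mol.
2.61 Mn → 2.6100 mol MnO per formula unit; M(MnO) = 70.937, so MnO mass = 185.146 g.
185.146/495.375 × 100 = 37.37 wt%.

37.37 wt%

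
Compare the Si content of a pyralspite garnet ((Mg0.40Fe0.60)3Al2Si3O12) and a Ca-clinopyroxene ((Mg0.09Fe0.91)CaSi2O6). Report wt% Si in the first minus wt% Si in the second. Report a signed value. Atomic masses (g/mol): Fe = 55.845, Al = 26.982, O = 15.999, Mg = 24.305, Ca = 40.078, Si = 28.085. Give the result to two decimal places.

First mineral: 84.255 g Si in 459.894 g formula = 18.32 wt% Si.
Second mineral: 56.170 g Si in 245.248 g formula = 22.90 wt% Si.
18.32% − 22.90% gives a difference of -4.58 percentage points.

-4.58 percentage points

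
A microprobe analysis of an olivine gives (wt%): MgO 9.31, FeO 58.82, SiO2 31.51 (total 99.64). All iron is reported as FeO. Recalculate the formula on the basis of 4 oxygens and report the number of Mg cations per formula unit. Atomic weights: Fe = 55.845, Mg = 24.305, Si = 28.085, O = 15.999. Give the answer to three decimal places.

9.31 wt% MgO ÷ 40.304 g/mol = 0.23099 mol, giving 0.23099 Mg and 0.23099 O.
58.82 wt% FeO ÷ 71.844 g/mol = 0.81872 mol, giving 0.81872 Fe and 0.81872 O.
31.51 wt% SiO2 ÷ 60.083 g/mol = 0.52444 mol, giving 0.52444 Si and 1.04888 O.
Oxygen sums to 2.09859; scaling by 4/2.09859 = 1.90604 puts the formula on 4 O.
Mg: 0.23099 × 1.90604 = 0.440 atoms per formula unit.

0.440 Mg apfu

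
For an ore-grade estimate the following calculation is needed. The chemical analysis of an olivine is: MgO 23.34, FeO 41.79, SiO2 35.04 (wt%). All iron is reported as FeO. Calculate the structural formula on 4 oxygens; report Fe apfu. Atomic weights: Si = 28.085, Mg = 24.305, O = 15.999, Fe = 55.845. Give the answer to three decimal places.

MgO: 23.34/40.304 = 0.57910 mol → 0.57910 mol Mg, 0.57910 mol O.
FeO: 41.79/71.844 = 0.58168 mol → 0.58168 mol Fe, 0.58168 mol O.
SiO2: 35.04/60.083 = 0.58319 mol → 0.58319 mol Si, 1.16638 mol O.
Total oxygen = 2.32716 mol. Normalization factor = 4/2.32716 = 1.71883.
Fe per 4 O = 0.58168 × 1.71883 = 1.000.

1.000 Fe apfu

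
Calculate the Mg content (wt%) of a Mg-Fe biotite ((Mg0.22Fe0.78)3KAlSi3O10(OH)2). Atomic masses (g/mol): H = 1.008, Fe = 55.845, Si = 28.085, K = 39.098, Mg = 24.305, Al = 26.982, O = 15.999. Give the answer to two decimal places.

3.27 wt%

M((Mg0.22Fe0.78)3KAlSi3O10(OH)2) = 491.058 g/mol.
Mg contributes 0.66 × 24.305 = 16.041 g per mole.
16.041/491.058 = 0.0327 → 3.27%.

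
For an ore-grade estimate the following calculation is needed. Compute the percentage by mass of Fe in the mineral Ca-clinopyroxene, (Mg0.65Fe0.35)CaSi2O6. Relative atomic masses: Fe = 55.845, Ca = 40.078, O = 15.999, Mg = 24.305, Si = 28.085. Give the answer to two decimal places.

M((Mg0.65Fe0.35)CaSi2O6) = 227.586 g/mol.
Fe contributes 0.35 × 55.845 = 19.546 g per mole.
19.546/227.586 = 0.0859 → 8.59%.

8.59 wt%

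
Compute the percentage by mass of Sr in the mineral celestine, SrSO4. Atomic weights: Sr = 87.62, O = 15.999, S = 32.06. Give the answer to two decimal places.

47.70 mass %

M(SrSO4) = 183.676 g/mol.
Sr contributes 1 × 87.62 = 87.620 g per mole.
87.620/183.676 = 0.4770 → 47.70%.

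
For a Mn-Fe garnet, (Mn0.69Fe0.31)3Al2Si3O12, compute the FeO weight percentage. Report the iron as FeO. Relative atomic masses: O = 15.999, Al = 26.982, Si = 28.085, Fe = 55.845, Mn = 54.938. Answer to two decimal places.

Formula mass = 495.865 g/mol.
0.93 Fe → 0.9300 mol FeO per formula unit; M(FeO) = 71.844, so FeO mass = 66.815 g.
66.815/495.865 × 100 = 13.47 wt%.

13.47 wt%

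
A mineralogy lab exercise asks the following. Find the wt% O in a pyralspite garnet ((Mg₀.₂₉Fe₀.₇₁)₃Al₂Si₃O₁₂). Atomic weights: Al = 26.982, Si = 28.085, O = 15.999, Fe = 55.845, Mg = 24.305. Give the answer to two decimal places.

Formula mass = 0.87×24.305 + 2.13×55.845 + 2×26.982 + 3×28.085 + 12×15.999 = 470.302 g/mol, of which 191.988 g is O.
So O makes up 191.988/470.302 = 0.4082 of the mass, i.e. 40.82%.

40.82 mass %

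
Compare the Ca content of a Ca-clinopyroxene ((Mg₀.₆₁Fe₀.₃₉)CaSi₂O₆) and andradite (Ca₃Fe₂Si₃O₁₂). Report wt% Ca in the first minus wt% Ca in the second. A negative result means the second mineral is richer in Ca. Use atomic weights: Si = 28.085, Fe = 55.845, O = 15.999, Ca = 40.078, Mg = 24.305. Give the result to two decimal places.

-6.15 percentage points

M((Mg₀.₆₁Fe₀.₃₉)CaSi₂O₆) = 228.848 g/mol, so wt% Ca = 40.078/228.848 × 100 = 17.51%.
M(Ca₃Fe₂Si₃O₁₂) = 508.167 g/mol, so wt% Ca = 120.234/508.167 × 100 = 23.66%.
17.51 − 23.66 = -6.15 pp.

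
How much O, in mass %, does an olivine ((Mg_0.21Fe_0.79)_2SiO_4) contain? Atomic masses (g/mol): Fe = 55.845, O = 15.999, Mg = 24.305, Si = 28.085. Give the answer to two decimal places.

33.59 mass %

Molar mass of (Mg_0.21Fe_0.79)_2SiO_4: 0.42*24.305 + 1.58*55.845 + 1*28.085 + 4*15.999 = 190.524 g/mol.
Mass of O per formula unit: 4 × 15.999 = 63.996 g.
Weight fraction O = 63.996 / 190.524 = 0.3359.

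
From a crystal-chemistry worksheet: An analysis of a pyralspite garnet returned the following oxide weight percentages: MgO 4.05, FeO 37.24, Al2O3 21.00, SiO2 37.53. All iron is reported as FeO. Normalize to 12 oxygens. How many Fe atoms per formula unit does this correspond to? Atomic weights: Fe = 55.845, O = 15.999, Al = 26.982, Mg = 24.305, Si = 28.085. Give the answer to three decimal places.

2.502 Fe apfu

4.05 wt% MgO ÷ 40.304 g/mol = 0.10049 mol, giving 0.10049 Mg and 0.10049 O.
37.24 wt% FeO ÷ 71.844 g/mol = 0.51835 mol, giving 0.51835 Fe and 0.51835 O.
21.00 wt% Al2O3 ÷ 101.961 g/mol = 0.20596 mol, giving 0.41192 Al and 0.61788 O.
37.53 wt% SiO2 ÷ 60.083 g/mol = 0.62464 mol, giving 0.62464 Si and 1.24928 O.
Oxygen sums to 2.48600; scaling by 12/2.48600 = 4.82703 puts the formula on 12 O.
Fe: 0.51835 × 4.82703 = 2.502 atoms per formula unit.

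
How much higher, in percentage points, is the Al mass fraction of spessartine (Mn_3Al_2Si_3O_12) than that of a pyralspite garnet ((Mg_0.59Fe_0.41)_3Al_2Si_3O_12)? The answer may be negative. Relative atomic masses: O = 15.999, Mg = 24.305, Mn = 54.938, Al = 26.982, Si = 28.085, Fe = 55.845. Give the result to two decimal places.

-1.31 percentage points

M(Mn_3Al_2Si_3O_12) = 495.021 g/mol, so wt% Al = 53.964/495.021 × 100 = 10.90%.
M((Mg_0.59Fe_0.41)_3Al_2Si_3O_12) = 441.916 g/mol, so wt% Al = 53.964/441.916 × 100 = 12.21%.
10.90 − 12.21 = -1.31 pp.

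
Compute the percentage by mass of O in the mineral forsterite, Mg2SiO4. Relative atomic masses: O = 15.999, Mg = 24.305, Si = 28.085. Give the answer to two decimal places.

45.49 weight percent

M(Mg2SiO4) = 140.691 g/mol.
O contributes 4 × 15.999 = 63.996 g per mole.
63.996/140.691 = 0.4549 → 45.49%.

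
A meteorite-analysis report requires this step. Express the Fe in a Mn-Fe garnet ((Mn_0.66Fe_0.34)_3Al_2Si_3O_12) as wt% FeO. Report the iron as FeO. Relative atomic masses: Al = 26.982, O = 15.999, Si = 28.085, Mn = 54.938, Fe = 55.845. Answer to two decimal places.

Molar mass of (Mn_0.66Fe_0.34)_3Al_2Si_3O_12 = 1.98×54.938 + 1.02×55.845 + 2×26.982 + 3×28.085 + 12×15.999 = 495.946 g/mol.
Each formula unit contains 1.02 Fe, equivalent to 1.02/1 = 1.0200 mol FeO.
M(FeO) = 1×55.845 + 1×15.999 = 71.844 g/mol.
Mass of FeO per formula unit = 1.0200 × 71.844 = 73.281 g.
FeO wt% = 73.281 / 495.946 × 100 = 14.78%.

14.78 wt%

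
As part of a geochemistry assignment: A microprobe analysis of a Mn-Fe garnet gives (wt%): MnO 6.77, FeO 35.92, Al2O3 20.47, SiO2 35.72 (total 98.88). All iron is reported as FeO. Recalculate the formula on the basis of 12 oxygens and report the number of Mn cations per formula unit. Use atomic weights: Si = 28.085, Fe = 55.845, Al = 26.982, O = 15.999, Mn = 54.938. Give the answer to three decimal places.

6.77 wt% MnO ÷ 70.937 g/mol = 0.09544 mol, giving 0.09544 Mn and 0.09544 O.
35.92 wt% FeO ÷ 71.844 g/mol = 0.49997 mol, giving 0.49997 Fe and 0.49997 O.
20.47 wt% Al2O3 ÷ 101.961 g/mol = 0.20076 mol, giving 0.40152 Al and 0.60228 O.
35.72 wt% SiO2 ÷ 60.083 g/mol = 0.59451 mol, giving 0.59451 Si and 1.18902 O.
Oxygen sums to 2.38671; scaling by 12/2.38671 = 5.02784 puts the formula on 12 O.
Mn: 0.09544 × 5.02784 = 0.480 atoms per formula unit.

0.480 Mn apfu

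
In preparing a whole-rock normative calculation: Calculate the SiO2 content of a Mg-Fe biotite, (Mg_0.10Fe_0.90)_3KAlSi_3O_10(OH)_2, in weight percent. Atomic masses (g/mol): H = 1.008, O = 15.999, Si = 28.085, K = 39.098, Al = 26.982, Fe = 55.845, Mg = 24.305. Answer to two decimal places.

35.88 wt%

M((Mg_0.10Fe_0.90)_3KAlSi_3O_10(OH)_2) = 502.412 g/mol; M(SiO2) = 60.083 g/mol.
Moles SiO2 per formula unit = 3 Si ÷ 1 = 3.0000.
SiO2 fraction = (3.0000 × 60.083) / 502.412 = 180.249/502.412 = 0.3588.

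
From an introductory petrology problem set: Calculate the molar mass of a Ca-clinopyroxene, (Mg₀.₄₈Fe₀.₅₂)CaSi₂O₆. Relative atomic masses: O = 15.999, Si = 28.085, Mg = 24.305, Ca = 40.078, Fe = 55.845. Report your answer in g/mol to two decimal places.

M = 0.48×24.305 + 0.52×55.845 + 1×40.078 + 2×28.085 + 6×15.999

232.95 g/mol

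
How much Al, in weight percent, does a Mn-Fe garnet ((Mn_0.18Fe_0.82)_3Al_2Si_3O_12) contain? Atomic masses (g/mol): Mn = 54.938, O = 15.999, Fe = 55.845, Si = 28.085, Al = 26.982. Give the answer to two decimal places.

10.85 weight percent

Molar mass of (Mn_0.18Fe_0.82)_3Al_2Si_3O_12: 0.54*54.938 + 2.46*55.845 + 2*26.982 + 3*28.085 + 12*15.999 = 497.252 g/mol.
Mass of Al per formula unit: 2 × 26.982 = 53.964 g.
Weight fraction Al = 53.964 / 497.252 = 0.1085.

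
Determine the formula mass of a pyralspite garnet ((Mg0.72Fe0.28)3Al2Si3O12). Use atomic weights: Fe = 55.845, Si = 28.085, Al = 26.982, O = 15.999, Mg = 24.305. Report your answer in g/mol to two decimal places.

429.62 g/mol

M = 2.16·24.305 + 0.84·55.845 + 2·26.982 + 3·28.085 + 12·15.999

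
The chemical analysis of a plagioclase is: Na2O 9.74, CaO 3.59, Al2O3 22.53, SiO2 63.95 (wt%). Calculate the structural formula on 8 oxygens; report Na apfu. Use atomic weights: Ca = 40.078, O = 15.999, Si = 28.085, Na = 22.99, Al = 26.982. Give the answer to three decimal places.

0.835 Na apfu

Na2O: 9.74/61.979 = 0.15715 mol → 0.31430 mol Na, 0.15715 mol O.
CaO: 3.59/56.077 = 0.06402 mol → 0.06402 mol Ca, 0.06402 mol O.
Al2O3: 22.53/101.961 = 0.22097 mol → 0.44194 mol Al, 0.66291 mol O.
SiO2: 63.95/60.083 = 1.06436 mol → 1.06436 mol Si, 2.12872 mol O.
Total oxygen = 3.01280 mol. Normalization factor = 8/3.01280 = 2.65534.
Na per 8 O = 0.31430 × 2.65534 = 0.835.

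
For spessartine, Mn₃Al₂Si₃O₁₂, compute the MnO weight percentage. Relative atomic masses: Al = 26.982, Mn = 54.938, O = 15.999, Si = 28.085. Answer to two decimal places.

M(Mn₃Al₂Si₃O₁₂) = 495.021 g/mol; M(MnO) = 70.937 g/mol.
Moles MnO per formula unit = 3 Mn ÷ 1 = 3.0000.
MnO fraction = (3.0000 × 70.937) / 495.021 = 212.811/495.021 = 0.4299.

42.99 wt%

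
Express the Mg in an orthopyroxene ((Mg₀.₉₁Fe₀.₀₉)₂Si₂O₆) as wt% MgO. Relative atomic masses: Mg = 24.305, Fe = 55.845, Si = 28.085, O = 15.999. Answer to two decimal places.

35.53 wt%

Formula mass = 206.451 g/mol.
1.82 Mg → 1.8200 mol MgO per formula unit; M(MgO) = 40.304, so MgO mass = 73.353 g.
73.353/206.451 × 100 = 35.53 wt%.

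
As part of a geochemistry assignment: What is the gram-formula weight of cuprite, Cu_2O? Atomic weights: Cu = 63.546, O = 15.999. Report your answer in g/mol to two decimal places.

143.09 g/mol

M = 2(63.546) + 1(15.999)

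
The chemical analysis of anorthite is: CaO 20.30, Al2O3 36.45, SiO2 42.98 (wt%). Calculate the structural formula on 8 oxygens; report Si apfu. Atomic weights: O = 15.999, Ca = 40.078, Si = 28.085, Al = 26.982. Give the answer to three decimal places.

1.997 Si apfu

CaO (M=56.077): mol = 0.36200; Ca = 0.36200, O = 0.36200.
Al2O3 (M=101.961): mol = 0.35749; Al = 0.71498, O = 1.07247.
SiO2 (M=60.083): mol = 0.71534; Si = 0.71534, O = 1.43068.
ΣO = 2.86515; factor = 8/ΣO = 2.79217.
Si apfu = 0.71534 × 2.79217 = 1.997.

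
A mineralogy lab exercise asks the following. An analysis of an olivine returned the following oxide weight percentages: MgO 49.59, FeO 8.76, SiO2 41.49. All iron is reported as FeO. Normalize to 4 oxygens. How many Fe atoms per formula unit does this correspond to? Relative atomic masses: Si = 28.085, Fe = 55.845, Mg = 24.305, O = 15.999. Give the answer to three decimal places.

0.178 Fe apfu

49.59 wt% MgO ÷ 40.304 g/mol = 1.23040 mol, giving 1.23040 Mg and 1.23040 O.
8.76 wt% FeO ÷ 71.844 g/mol = 0.12193 mol, giving 0.12193 Fe and 0.12193 O.
41.49 wt% SiO2 ÷ 60.083 g/mol = 0.69054 mol, giving 0.69054 Si and 1.38108 O.
Oxygen sums to 2.73341; scaling by 4/2.73341 = 1.46337 puts the formula on 4 O.
Fe: 0.12193 × 1.46337 = 0.178 atoms per formula unit.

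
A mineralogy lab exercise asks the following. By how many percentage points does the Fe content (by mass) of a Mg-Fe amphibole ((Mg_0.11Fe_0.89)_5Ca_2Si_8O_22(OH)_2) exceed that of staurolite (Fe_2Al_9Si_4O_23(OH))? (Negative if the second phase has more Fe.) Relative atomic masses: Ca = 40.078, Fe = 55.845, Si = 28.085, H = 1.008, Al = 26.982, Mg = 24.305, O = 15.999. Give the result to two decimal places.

12.97 percentage points

Fe in (Mg_0.11Fe_0.89)_5Ca_2Si_8O_22(OH)_2: molar mass 952.706 g/mol; 4.45×55.845 = 248.510 g → 26.08 wt%.
Fe in Fe_2Al_9Si_4O_23(OH): molar mass 851.852 g/mol; 2×55.845 = 111.690 g → 13.11 wt%.
Difference = 26.08 − 13.11 = 12.97 percentage points.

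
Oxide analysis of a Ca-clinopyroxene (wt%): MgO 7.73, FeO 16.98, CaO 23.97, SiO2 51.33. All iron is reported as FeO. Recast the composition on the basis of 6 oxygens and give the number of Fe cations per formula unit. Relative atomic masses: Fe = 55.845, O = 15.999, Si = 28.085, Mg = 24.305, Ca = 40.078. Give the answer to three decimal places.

7.73 wt% MgO ÷ 40.304 g/mol = 0.19179 mol, giving 0.19179 Mg and 0.19179 O.
16.98 wt% FeO ÷ 71.844 g/mol = 0.23635 mol, giving 0.23635 Fe and 0.23635 O.
23.97 wt% CaO ÷ 56.077 g/mol = 0.42745 mol, giving 0.42745 Ca and 0.42745 O.
51.33 wt% SiO2 ÷ 60.083 g/mol = 0.85432 mol, giving 0.85432 Si and 1.70864 O.
Oxygen sums to 2.56423; scaling by 6/2.56423 = 2.33988 puts the formula on 6 O.
Fe: 0.23635 × 2.33988 = 0.553 atoms per formula unit.

0.553 Fe apfu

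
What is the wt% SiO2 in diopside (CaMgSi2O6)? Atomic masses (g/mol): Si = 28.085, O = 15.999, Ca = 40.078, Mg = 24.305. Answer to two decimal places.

55.49 wt%

M(CaMgSi2O6) = 216.547 g/mol; M(SiO2) = 60.083 g/mol.
Moles SiO2 per formula unit = 2 Si ÷ 1 = 2.0000.
SiO2 fraction = (2.0000 × 60.083) / 216.547 = 120.166/216.547 = 0.5549.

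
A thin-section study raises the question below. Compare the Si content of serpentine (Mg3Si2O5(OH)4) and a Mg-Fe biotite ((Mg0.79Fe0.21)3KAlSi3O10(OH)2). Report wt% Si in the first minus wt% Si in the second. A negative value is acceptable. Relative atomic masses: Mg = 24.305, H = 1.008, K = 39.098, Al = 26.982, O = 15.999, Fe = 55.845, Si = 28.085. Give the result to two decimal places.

First mineral: 56.170 g Si in 277.108 g formula = 20.27 wt% Si.
Second mineral: 84.255 g Si in 437.124 g formula = 19.27 wt% Si.
20.27% − 19.27% gives a difference of 1.00 percentage points.

1.00 percentage points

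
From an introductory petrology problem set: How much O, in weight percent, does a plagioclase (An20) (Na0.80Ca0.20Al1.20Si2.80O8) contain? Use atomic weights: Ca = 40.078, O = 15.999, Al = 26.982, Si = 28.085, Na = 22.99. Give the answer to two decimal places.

48.22 weight percent

Formula mass = 0.80*22.99 + 0.20*40.078 + 1.20*26.982 + 2.80*28.085 + 8*15.999 = 265.416 g/mol, of which 127.992 g is O.
So O makes up 127.992/265.416 = 0.4822 of the mass, i.e. 48.22%.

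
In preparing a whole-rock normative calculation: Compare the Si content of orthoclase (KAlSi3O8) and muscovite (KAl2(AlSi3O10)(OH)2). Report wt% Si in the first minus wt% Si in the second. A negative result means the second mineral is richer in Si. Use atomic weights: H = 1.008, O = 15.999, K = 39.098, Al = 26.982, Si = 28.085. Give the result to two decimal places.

M(KAlSi3O8) = 278.327 g/mol, so wt% Si = 84.255/278.327 × 100 = 30.27%.
M(KAl2(AlSi3O10)(OH)2) = 398.303 g/mol, so wt% Si = 84.255/398.303 × 100 = 21.15%.
30.27 − 21.15 = 9.12 pp.

9.12 percentage points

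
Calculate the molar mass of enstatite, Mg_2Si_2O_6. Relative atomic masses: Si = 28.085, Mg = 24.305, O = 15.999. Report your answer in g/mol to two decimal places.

200.77 g/mol

Mg: 2 × 24.305 = 48.6100
Si: 2 × 28.085 = 56.1700
O: 6 × 15.999 = 95.9940
Summing the contributions gives the formula mass.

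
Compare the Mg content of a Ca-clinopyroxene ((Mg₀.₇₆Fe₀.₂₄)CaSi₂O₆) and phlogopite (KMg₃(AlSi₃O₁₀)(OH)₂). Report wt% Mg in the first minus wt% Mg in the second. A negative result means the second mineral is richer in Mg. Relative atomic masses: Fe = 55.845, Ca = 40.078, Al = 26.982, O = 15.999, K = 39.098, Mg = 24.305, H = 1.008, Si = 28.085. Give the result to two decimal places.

-9.23 percentage points

First mineral: 18.472 g Mg in 224.117 g formula = 8.24 wt% Mg.
Second mineral: 72.915 g Mg in 417.254 g formula = 17.47 wt% Mg.
8.24% − 17.47% gives a difference of -9.23 percentage points.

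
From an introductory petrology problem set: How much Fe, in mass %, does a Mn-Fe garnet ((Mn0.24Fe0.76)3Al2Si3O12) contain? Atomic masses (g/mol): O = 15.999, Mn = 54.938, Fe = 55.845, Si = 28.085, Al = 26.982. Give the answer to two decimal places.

25.61 mass %

Formula mass = 0.72·54.938 + 2.28·55.845 + 2·26.982 + 3·28.085 + 12·15.999 = 497.089 g/mol, of which 127.327 g is Fe.
So Fe makes up 127.327/497.089 = 0.2561 of the mass, i.e. 25.61%.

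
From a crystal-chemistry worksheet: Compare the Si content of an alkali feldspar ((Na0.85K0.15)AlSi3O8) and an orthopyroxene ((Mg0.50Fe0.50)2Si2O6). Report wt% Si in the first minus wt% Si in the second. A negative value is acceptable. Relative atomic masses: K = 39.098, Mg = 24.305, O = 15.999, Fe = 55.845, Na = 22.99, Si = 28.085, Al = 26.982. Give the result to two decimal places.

First mineral: 84.255 g Si in 264.635 g formula = 31.84 wt% Si.
Second mineral: 56.170 g Si in 232.314 g formula = 24.18 wt% Si.
31.84% − 24.18% gives a difference of 7.66 percentage points.

7.66 percentage points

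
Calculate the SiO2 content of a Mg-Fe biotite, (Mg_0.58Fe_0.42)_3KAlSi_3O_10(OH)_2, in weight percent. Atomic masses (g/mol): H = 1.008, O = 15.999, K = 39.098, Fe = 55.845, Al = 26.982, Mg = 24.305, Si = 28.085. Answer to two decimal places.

Molar mass of (Mg_0.58Fe_0.42)_3KAlSi_3O_10(OH)_2 = 1.74*24.305 + 1.26*55.845 + 1*39.098 + 1*26.982 + 3*28.085 + 12*15.999 + 2*1.008 = 456.994 g/mol.
Each formula unit contains 3 Si, equivalent to 3/1 = 3.0000 mol SiO2.
M(SiO2) = 1×28.085 + 2×15.999 = 60.083 g/mol.
Mass of SiO2 per formula unit = 3.0000 × 60.083 = 180.249 g.
SiO2 wt% = 180.249 / 456.994 × 100 = 39.44%.

39.44 wt%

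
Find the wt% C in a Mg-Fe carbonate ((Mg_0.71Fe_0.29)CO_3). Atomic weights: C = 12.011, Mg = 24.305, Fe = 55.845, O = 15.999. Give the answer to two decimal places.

M((Mg_0.71Fe_0.29)CO_3) = 93.460 g/mol.
C contributes 1 × 12.011 = 12.011 g per mole.
12.011/93.460 = 0.1285 → 12.85%.

12.85 wt%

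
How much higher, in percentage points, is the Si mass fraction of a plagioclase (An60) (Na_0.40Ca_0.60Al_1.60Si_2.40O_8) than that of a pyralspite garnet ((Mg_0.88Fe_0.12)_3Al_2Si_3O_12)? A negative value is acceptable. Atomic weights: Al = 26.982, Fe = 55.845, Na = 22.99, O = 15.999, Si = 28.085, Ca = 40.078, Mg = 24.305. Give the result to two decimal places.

M(Na_0.40Ca_0.60Al_1.60Si_2.40O_8) = 271.810 g/mol, so wt% Si = 67.404/271.810 × 100 = 24.80%.
M((Mg_0.88Fe_0.12)_3Al_2Si_3O_12) = 414.476 g/mol, so wt% Si = 84.255/414.476 × 100 = 20.33%.
24.80 − 20.33 = 4.47 pp.

4.47 percentage points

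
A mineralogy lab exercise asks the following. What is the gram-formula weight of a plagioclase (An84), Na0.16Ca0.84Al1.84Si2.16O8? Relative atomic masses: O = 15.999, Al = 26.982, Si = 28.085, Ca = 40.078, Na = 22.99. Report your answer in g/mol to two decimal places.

275.65 g/mol

M = 0.16(22.99) + 0.84(40.078) + 1.84(26.982) + 2.16(28.085) + 8(15.999)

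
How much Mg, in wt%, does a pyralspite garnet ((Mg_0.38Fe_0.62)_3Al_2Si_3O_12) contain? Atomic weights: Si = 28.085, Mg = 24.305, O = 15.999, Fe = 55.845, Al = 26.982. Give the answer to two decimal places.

6.00 wt%

Molar mass of (Mg_0.38Fe_0.62)_3Al_2Si_3O_12: 1.14×24.305 + 1.86×55.845 + 2×26.982 + 3×28.085 + 12×15.999 = 461.786 g/mol.
Mass of Mg per formula unit: 1.14 × 24.305 = 27.708 g.
Weight fraction Mg = 27.708 / 461.786 = 0.0600.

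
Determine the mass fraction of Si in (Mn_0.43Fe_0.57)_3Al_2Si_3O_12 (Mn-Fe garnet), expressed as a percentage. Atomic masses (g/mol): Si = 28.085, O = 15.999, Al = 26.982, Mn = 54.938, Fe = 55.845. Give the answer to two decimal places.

Formula mass = 1.29·54.938 + 1.71·55.845 + 2·26.982 + 3·28.085 + 12·15.999 = 496.572 g/mol, of which 84.255 g is Si.
So Si makes up 84.255/496.572 = 0.1697 of the mass, i.e. 16.97%.

16.97 wt%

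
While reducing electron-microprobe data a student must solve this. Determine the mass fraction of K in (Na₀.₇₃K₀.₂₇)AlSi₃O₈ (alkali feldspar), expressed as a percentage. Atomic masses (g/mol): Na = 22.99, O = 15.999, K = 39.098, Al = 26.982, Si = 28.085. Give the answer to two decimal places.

3.96 wt%

M((Na₀.₇₃K₀.₂₇)AlSi₃O₈) = 266.568 g/mol.
K contributes 0.27 × 39.098 = 10.556 g per mole.
10.556/266.568 = 0.0396 → 3.96%.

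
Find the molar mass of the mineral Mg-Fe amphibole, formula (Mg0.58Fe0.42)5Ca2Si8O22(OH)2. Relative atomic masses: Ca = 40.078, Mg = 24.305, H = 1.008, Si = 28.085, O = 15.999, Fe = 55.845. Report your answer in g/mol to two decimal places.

Mg: 2.90 × 24.305 = 70.4845
Fe: 2.10 × 55.845 = 117.2745
Ca: 2 × 40.078 = 80.1560
Si: 8 × 28.085 = 224.6800
O: 24 × 15.999 = 383.9760
H: 2 × 1.008 = 2.0160
Summing the contributions gives the formula mass.

878.59 g/mol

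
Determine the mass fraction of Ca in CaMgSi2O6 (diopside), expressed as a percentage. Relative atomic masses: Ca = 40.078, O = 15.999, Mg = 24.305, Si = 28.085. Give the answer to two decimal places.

Molar mass of CaMgSi2O6: 1*40.078 + 1*24.305 + 2*28.085 + 6*15.999 = 216.547 g/mol.
Mass of Ca per formula unit: 1 × 40.078 = 40.078 g.
Weight fraction Ca = 40.078 / 216.547 = 0.1851.

18.51 wt%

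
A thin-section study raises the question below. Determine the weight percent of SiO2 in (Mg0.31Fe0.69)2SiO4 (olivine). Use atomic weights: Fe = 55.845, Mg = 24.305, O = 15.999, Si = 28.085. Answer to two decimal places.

Formula mass = 184.216 g/mol.
1 Si → 1.0000 mol SiO2 per formula unit; M(SiO2) = 60.083, so SiO2 mass = 60.083 g.
60.083/184.216 × 100 = 32.62 wt%.

32.62 wt%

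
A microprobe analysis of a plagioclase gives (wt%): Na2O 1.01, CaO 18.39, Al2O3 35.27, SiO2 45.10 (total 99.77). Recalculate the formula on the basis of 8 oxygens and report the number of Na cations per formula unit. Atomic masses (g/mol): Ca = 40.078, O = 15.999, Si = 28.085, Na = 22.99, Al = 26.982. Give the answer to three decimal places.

0.090 Na apfu

Na2O: 1.01/61.979 = 0.01630 mol → 0.03260 mol Na, 0.01630 mol O.
CaO: 18.39/56.077 = 0.32794 mol → 0.32794 mol Ca, 0.32794 mol O.
Al2O3: 35.27/101.961 = 0.34592 mol → 0.69184 mol Al, 1.03776 mol O.
SiO2: 45.10/60.083 = 0.75063 mol → 0.75063 mol Si, 1.50126 mol O.
Total oxygen = 2.88326 mol. Normalization factor = 8/2.88326 = 2.77464.
Na per 8 O = 0.03260 × 2.77464 = 0.090.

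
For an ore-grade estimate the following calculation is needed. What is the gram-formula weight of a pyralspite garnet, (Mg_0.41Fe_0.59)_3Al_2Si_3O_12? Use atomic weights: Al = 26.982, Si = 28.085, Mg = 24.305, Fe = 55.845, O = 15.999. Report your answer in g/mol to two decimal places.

M = 1.23(24.305) + 1.77(55.845) + 2(26.982) + 3(28.085) + 12(15.999)

458.95 g/mol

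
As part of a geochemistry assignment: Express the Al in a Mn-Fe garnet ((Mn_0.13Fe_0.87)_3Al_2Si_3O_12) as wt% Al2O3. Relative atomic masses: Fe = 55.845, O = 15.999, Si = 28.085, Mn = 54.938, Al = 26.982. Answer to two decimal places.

20.50 wt%

Formula mass = 497.388 g/mol.
2 Al → 1.0000 mol Al2O3 per formula unit; M(Al2O3) = 101.961, so Al2O3 mass = 101.961 g.
101.961/497.388 × 100 = 20.50 wt%.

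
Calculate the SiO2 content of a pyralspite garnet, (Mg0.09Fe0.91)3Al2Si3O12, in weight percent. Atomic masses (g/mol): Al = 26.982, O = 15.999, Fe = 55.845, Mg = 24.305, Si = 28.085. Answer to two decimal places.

Formula mass = 489.226 g/mol.
3 Si → 3.0000 mol SiO2 per formula unit; M(SiO2) = 60.083, so SiO2 mass = 180.249 g.
180.249/489.226 × 100 = 36.84 wt%.

36.84 wt%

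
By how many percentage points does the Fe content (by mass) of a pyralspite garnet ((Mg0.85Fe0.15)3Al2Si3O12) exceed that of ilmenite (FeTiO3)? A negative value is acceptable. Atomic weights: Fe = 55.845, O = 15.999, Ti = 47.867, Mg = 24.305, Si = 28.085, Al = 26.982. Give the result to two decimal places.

-30.79 percentage points

First mineral: 25.130 g Fe in 417.315 g formula = 6.02 wt% Fe.
Second mineral: 55.845 g Fe in 151.709 g formula = 36.81 wt% Fe.
6.02% − 36.81% gives a difference of -30.79 percentage points.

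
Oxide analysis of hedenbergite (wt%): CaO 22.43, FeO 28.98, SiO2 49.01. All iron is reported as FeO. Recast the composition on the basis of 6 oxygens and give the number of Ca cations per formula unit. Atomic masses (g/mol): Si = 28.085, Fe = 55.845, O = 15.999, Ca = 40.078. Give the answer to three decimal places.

CaO: 22.43/56.077 = 0.39999 mol → 0.39999 mol Ca, 0.39999 mol O.
FeO: 28.98/71.844 = 0.40337 mol → 0.40337 mol Fe, 0.40337 mol O.
SiO2: 49.01/60.083 = 0.81570 mol → 0.81570 mol Si, 1.63140 mol O.
Total oxygen = 2.43476 mol. Normalization factor = 6/2.43476 = 2.46431.
Ca per 6 O = 0.39999 × 2.46431 = 0.986.

0.986 Ca apfu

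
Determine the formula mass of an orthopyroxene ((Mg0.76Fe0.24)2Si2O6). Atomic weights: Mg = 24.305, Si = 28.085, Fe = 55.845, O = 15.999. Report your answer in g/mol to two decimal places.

M = 1.52(24.305) + 0.48(55.845) + 2(28.085) + 6(15.999)

215.91 g/mol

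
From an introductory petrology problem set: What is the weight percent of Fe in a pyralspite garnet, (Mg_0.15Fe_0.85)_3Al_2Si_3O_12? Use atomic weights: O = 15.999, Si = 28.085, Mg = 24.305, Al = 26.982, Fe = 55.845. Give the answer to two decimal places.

Formula mass = 0.45×24.305 + 2.55×55.845 + 2×26.982 + 3×28.085 + 12×15.999 = 483.549 g/mol, of which 142.405 g is Fe.
So Fe makes up 142.405/483.549 = 0.2945 of the mass, i.e. 29.45%.

29.45 weight percent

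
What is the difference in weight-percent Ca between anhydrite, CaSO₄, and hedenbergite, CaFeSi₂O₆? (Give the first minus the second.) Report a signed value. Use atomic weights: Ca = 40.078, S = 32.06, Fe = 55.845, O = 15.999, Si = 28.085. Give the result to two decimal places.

13.29 percentage points

M(CaSO₄) = 136.134 g/mol, so wt% Ca = 40.078/136.134 × 100 = 29.44%.
M(CaFeSi₂O₆) = 248.087 g/mol, so wt% Ca = 40.078/248.087 × 100 = 16.15%.
29.44 − 16.15 = 13.29 pp.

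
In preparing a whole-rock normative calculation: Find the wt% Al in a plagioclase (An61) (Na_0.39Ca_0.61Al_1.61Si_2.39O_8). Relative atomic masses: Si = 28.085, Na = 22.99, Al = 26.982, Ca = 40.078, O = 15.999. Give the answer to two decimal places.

15.97 wt%

M(Na_0.39Ca_0.61Al_1.61Si_2.39O_8) = 271.970 g/mol.
Al contributes 1.61 × 26.982 = 43.441 g per mole.
43.441/271.970 = 0.1597 → 15.97%.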